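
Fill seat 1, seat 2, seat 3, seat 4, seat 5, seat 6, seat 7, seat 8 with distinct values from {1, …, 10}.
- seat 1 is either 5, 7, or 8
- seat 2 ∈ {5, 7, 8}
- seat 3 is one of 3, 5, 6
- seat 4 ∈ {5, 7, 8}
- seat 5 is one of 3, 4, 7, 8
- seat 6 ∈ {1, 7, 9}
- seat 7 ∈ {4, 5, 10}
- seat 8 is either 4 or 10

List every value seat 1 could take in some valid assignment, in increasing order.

5, 7, 8

The 3 variables seat 1, seat 2, seat 4 are confined to {5, 7, 8}, which locks those values in; drop them from seat 3, seat 5, seat 6, seat 7.
seat 7 and seat 8 between them cover only {4, 10} — a naked pair. Remove those values from seat 5.
seat 5 has just one choice, so seat 5 = 3. Remove 3 from seat 3.
That leaves seat 3 = 6.
No further eliminations apply; seat 1 can still be any of 5, 7, 8.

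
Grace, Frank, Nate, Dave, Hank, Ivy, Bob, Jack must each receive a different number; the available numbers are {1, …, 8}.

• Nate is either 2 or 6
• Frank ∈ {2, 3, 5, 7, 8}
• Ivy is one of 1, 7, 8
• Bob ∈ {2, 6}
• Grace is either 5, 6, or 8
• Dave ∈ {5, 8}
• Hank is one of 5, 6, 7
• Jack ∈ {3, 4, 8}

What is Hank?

7

Among the 8 variables, 1 fits only Ivy (and all 8 values in {1, 2, 3, 4, 5, 6, 7, 8} must be used), so Ivy = 1.
Among the 7 still-open variables, 4 fits only Jack (and all 7 values in {2, 3, 4, 5, 6, 7, 8} must be used), so Jack = 4.
The 6 still-open variables draw from only 6 values {2, 3, 5, 6, 7, 8}, so each is used; only Frank can be 3, hence Frank = 3.
The 5 still-open variables draw from only 5 values {2, 5, 6, 7, 8}, so each is used; only Hank can be 7, hence Hank = 7.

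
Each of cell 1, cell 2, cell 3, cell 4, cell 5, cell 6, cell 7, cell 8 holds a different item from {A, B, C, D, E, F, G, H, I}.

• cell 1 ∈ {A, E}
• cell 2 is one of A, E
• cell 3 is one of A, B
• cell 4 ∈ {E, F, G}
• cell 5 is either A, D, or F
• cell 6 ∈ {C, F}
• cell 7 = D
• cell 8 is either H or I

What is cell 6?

C

cell 7's domain is down to {D}, so cell 7 = D. So cell 5 can't be D.
cell 1 and cell 2 between them cover only {A, E} — a naked pair. Remove those values from cell 3, cell 4, cell 5.
That leaves cell 3 = B.
cell 5's domain is down to {F}, so cell 5 = F. Remove F from cell 4, cell 6.
So cell 6 = C.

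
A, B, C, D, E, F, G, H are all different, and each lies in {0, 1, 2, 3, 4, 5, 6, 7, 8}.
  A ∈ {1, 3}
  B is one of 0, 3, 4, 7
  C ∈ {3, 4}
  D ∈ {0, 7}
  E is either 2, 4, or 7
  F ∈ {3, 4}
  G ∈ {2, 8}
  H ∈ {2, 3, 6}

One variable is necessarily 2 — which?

Among the 8 variables, 1 fits only A (and all 8 values in {0, 1, 2, 3, 4, 6, 7, 8} must be used), so A = 1.
The 7 still-open variables together cover exactly {0, 2, 3, 4, 6, 7, 8} — 7 values for 7 variables — and 6 appears only in H's list, so H = 6.
The 6 still-open variables draw from only 6 values {0, 2, 3, 4, 7, 8}, so each is used; only G can be 8, hence G = 8.
The 5 still-open variables draw from only 5 values {0, 2, 3, 4, 7}, so each is used; only E can be 2, hence E = 2.

E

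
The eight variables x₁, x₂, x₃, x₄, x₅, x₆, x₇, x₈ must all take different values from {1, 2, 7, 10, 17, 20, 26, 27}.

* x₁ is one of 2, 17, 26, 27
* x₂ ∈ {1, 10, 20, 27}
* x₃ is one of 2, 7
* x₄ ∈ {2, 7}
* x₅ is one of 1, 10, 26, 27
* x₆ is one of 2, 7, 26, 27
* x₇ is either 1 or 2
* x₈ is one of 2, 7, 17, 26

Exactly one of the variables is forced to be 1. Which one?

The 8 variables together cover exactly {1, 2, 7, 10, 17, 20, 26, 27} — 8 values for 8 variables — and 20 appears only in x₂'s list, so x₂ = 20.
The 7 still-open variables draw from only 7 values {1, 2, 7, 10, 17, 26, 27}, so each is used; only x₅ can be 10, hence x₅ = 10.
The 6 still-open variables together cover exactly {1, 2, 7, 17, 26, 27} — 6 values for 6 variables — and 1 appears only in x₇'s list, so x₇ = 1.

x₇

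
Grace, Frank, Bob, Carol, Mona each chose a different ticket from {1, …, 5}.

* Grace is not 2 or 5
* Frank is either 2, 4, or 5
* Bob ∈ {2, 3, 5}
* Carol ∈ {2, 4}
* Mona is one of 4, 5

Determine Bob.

3

The 5 variables together cover exactly {1, 2, 3, 4, 5} — 5 values for 5 variables — and 1 appears only in Grace's list, so Grace = 1.
The 4 still-open variables together cover exactly {2, 3, 4, 5} — 4 values for 4 variables — and 3 appears only in Bob's list, so Bob = 3.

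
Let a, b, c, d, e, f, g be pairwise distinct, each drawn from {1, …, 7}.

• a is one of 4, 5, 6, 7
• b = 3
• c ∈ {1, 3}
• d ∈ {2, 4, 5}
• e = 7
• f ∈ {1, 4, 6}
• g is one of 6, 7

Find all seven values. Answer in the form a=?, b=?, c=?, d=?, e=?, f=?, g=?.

a=5, b=3, c=1, d=2, e=7, f=4, g=6

b must be 3 (only option left). Strike 3 from c.
c must be 1 (only option left). Strike 1 from f.
That leaves e = 7. So a, g can't be 7.
g's domain is down to {6}, so g = 6. Strike 6 from a, f.
f has just one choice, so f = 4. So a, d can't be 4.
a's domain is down to {5}, so a = 5. Remove 5 from d.
d has just one choice, so d = 2.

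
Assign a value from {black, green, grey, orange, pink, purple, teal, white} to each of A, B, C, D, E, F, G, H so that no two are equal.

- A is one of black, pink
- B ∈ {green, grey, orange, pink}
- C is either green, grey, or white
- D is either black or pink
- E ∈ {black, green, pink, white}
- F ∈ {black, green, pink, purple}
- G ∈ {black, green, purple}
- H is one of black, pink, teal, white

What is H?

The 8 variables draw from only 8 values {black, green, grey, orange, pink, purple, teal, white}, so each is used; only B can be orange, hence B = orange.
Among the 7 still-open variables, grey fits only C (and all 7 values in {black, green, grey, pink, purple, teal, white} must be used), so C = grey.
The 6 still-open variables together cover exactly {black, green, pink, purple, teal, white} — 6 values for 6 variables — and teal appears only in H's list, so H = teal.

teal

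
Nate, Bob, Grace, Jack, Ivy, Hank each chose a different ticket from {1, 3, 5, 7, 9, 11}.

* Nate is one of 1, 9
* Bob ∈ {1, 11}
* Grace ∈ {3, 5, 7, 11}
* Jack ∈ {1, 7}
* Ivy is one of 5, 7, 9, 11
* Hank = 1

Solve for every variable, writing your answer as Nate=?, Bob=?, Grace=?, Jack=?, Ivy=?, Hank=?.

Hank must be 1 (only option left). So Nate, Bob, Jack can't be 1.
Nate has just one choice, so Nate = 9. So Ivy can't be 9.
That leaves Bob = 11. Remove 11 from Grace, Ivy.
That leaves Jack = 7. Remove 7 from Grace, Ivy.
Ivy must be 5 (only option left). Remove 5 from Grace.
Grace has just one choice, so Grace = 3.

Nate=9, Bob=11, Grace=3, Jack=7, Ivy=5, Hank=1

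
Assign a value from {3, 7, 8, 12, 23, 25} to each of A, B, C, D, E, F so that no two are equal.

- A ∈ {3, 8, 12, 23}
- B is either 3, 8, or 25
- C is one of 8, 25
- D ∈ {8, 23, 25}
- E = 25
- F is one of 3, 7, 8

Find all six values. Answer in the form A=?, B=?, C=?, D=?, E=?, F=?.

A=12, B=3, C=8, D=23, E=25, F=7

E's domain is down to {25}, so E = 25. Remove 25 from B, C, D.
That leaves C = 8. Remove 8 from A, B, D, F.
D has just one choice, so D = 23. Eliminate 23 elsewhere: A.
B must be 3 (only option left). Eliminate 3 elsewhere: A, F.
That leaves F = 7.
A's domain is down to {12}, so A = 12.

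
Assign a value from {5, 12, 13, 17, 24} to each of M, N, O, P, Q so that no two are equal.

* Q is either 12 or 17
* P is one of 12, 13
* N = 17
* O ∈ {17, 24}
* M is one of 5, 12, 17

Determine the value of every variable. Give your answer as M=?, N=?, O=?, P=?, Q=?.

N has just one choice, so N = 17. Remove 17 from M, O, Q.
O's domain is down to {24}, so O = 24.
That leaves Q = 12. Eliminate 12 elsewhere: M, P.
That leaves M = 5.
P's domain is down to {13}, so P = 13.

M=5, N=17, O=24, P=13, Q=12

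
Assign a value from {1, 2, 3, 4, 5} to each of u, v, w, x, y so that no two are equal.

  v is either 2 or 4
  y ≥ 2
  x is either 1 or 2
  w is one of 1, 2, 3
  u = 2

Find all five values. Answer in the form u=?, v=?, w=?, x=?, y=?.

u has just one choice, so u = 2. So v, w, x, y can't be 2.
v has just one choice, so v = 4. Remove 4 from y.
x has just one choice, so x = 1. Strike 1 from w.
w must be 3 (only option left). Remove 3 from y.
That leaves y = 5.

u=2, v=4, w=3, x=1, y=5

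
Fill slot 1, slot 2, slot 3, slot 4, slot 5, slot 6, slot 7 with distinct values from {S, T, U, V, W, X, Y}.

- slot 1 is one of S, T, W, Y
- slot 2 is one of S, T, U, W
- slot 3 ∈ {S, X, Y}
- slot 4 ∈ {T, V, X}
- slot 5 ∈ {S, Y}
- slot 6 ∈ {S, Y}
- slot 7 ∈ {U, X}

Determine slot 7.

The 7 variables together cover exactly {S, T, U, V, W, X, Y} — 7 values for 7 variables — and V appears only in slot 4's list, so slot 4 = V.
The 2 variables slot 5 and slot 6 are confined to {S, Y}, which locks those values in; drop them from slot 1, slot 2, slot 3.
slot 3's domain is down to {X}, so slot 3 = X. So slot 7 can't be X.
So slot 7 = U.

U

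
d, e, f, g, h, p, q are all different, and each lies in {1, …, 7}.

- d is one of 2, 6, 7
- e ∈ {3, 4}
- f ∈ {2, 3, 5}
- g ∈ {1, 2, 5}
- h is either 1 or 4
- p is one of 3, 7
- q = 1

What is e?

q must be 1 (only option left). So g, h can't be 1.
h's domain is down to {4}, so h = 4. Remove 4 from e.
So e = 3.

3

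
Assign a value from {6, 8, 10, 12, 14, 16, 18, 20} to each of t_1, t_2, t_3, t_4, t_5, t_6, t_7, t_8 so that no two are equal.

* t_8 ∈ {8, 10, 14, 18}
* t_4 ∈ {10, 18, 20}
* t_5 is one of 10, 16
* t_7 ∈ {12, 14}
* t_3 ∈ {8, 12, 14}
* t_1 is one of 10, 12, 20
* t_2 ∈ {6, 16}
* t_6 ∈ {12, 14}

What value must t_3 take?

8

The 8 variables together cover exactly {6, 8, 10, 12, 14, 16, 18, 20} — 8 values for 8 variables — and 6 appears only in t_2's list, so t_2 = 6.
The 7 still-open variables together cover exactly {8, 10, 12, 14, 16, 18, 20} — 7 values for 7 variables — and 16 appears only in t_5's list, so t_5 = 16.
The 2 variables t_6 and t_7 are confined to {12, 14}, which locks those values in; drop them from t_1, t_3, t_8.
So t_3 = 8.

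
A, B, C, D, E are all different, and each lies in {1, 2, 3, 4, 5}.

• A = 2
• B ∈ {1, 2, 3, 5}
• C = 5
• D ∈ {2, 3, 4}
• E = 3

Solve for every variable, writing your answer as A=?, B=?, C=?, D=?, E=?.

A=2, B=1, C=5, D=4, E=3

A has just one choice, so A = 2. Remove 2 from B, D.
C has just one choice, so C = 5. Eliminate 5 elsewhere: B.
E's domain is down to {3}, so E = 3. Eliminate 3 elsewhere: B, D.
B must be 1 (only option left).
D has just one choice, so D = 4.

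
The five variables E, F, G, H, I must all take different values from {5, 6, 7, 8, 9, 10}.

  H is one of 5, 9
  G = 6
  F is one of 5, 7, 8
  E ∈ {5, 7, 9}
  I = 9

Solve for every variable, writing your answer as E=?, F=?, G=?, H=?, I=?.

E=7, F=8, G=6, H=5, I=9

G must be 6 (only option left).
I's domain is down to {9}, so I = 9. Eliminate 9 elsewhere: E, H.
That leaves H = 5. Eliminate 5 elsewhere: E, F.
E must be 7 (only option left). So F can't be 7.
F must be 8 (only option left).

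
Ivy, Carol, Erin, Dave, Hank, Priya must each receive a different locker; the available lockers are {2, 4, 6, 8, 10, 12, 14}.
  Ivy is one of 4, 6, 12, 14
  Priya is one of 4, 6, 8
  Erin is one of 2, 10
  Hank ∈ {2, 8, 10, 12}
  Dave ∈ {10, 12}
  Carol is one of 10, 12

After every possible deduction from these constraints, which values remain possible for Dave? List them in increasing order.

Carol and Dave share exactly the 2 values {10, 12}; by pigeonhole those values go to them, so strike 10, 12 from Ivy, Erin, Hank.
That leaves Erin = 2. Strike 2 from Hank.
That leaves Hank = 8. Remove 8 from Priya.
No further eliminations apply; Dave can still be any of 10, 12.

10, 12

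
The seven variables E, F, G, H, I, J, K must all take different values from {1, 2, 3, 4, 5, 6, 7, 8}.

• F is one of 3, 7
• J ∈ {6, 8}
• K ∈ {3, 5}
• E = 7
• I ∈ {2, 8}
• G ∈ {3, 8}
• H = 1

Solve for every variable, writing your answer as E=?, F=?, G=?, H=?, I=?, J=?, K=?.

E has just one choice, so E = 7. Eliminate 7 elsewhere: F.
F's domain is down to {3}, so F = 3. Eliminate 3 elsewhere: G, K.
G's domain is down to {8}, so G = 8. Remove 8 from I, J.
H's domain is down to {1}, so H = 1.
That leaves I = 2.
J has just one choice, so J = 6.
That leaves K = 5.

E=7, F=3, G=8, H=1, I=2, J=6, K=5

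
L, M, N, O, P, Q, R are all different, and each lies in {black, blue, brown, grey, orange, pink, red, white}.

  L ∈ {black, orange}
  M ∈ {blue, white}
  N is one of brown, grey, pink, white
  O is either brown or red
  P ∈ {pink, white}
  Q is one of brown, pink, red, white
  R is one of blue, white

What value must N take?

M and R between them cover only {blue, white} — a naked pair. Remove those values from N, P, Q.
P must be pink (only option left). Strike pink from N, Q.
O and Q between them cover only {brown, red} — a naked pair. Remove those values from N.
So N = grey.

grey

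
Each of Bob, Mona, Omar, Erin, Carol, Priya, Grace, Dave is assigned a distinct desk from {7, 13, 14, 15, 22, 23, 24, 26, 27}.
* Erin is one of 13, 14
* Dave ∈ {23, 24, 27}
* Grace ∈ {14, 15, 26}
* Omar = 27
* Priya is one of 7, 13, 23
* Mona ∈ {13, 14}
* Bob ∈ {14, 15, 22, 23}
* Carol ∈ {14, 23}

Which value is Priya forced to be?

7

Omar's domain is down to {27}, so Omar = 27. Eliminate 27 elsewhere: Dave.
The 2 variables Mona and Erin are confined to {13, 14}, which locks those values in; drop them from Bob, Carol, Priya, Grace.
Carol must be 23 (only option left). Eliminate 23 elsewhere: Bob, Priya, Dave.
So Priya = 7.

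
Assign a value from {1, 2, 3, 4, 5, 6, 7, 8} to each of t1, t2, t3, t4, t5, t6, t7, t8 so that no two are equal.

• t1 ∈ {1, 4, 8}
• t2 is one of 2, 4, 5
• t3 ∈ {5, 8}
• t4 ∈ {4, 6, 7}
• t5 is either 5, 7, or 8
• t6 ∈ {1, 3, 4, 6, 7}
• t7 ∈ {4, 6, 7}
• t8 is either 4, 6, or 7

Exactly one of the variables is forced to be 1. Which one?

t1

The 8 variables together cover exactly {1, 2, 3, 4, 5, 6, 7, 8} — 8 values for 8 variables — and 2 appears only in t2's list, so t2 = 2.
The 7 still-open variables draw from only 7 values {1, 3, 4, 5, 6, 7, 8}, so each is used; only t6 can be 3, hence t6 = 3.
The 6 still-open variables together cover exactly {1, 4, 5, 6, 7, 8} — 6 values for 6 variables — and 1 appears only in t1's list, so t1 = 1.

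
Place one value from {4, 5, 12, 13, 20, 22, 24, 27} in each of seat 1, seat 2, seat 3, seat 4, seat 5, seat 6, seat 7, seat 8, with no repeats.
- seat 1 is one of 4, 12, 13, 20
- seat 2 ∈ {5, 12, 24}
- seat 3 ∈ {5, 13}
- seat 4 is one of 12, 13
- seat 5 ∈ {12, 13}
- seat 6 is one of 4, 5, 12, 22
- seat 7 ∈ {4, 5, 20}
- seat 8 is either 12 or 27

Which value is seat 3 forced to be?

The 8 variables together cover exactly {4, 5, 12, 13, 20, 22, 24, 27} — 8 values for 8 variables — and 22 appears only in seat 6's list, so seat 6 = 22.
The 7 still-open variables together cover exactly {4, 5, 12, 13, 20, 24, 27} — 7 values for 7 variables — and 24 appears only in seat 2's list, so seat 2 = 24.
Among the 6 still-open variables, 27 fits only seat 8 (and all 6 values in {4, 5, 12, 13, 20, 27} must be used), so seat 8 = 27.
seat 4 and seat 5 between them cover only {12, 13} — a naked pair. Remove those values from seat 1, seat 3.
So seat 3 = 5.

5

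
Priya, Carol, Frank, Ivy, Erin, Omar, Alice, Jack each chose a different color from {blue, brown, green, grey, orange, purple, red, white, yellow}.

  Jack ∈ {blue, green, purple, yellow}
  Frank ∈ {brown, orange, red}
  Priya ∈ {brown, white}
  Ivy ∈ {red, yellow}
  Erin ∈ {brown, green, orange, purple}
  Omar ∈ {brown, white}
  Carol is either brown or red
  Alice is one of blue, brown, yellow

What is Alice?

blue

Priya and Omar share exactly the 2 values {brown, white}; by pigeonhole those values go to them, so strike brown, white from Carol, Frank, Erin, Alice.
That leaves Carol = red. Eliminate red elsewhere: Frank, Ivy.
Frank must be orange (only option left). Strike orange from Erin.
Ivy has just one choice, so Ivy = yellow. So Alice, Jack can't be yellow.
So Alice = blue.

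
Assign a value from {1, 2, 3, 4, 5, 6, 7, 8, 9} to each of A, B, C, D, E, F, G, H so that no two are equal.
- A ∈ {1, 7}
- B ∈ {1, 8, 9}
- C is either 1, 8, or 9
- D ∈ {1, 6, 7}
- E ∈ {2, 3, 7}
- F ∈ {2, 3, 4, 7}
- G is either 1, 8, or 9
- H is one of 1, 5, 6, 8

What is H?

The 3 variables B, C, G are confined to {1, 8, 9}, which locks those values in; drop them from A, D, H.
A has just one choice, so A = 7. Strike 7 from D, E, F.
D must be 6 (only option left). Strike 6 from H.
So H = 5.

5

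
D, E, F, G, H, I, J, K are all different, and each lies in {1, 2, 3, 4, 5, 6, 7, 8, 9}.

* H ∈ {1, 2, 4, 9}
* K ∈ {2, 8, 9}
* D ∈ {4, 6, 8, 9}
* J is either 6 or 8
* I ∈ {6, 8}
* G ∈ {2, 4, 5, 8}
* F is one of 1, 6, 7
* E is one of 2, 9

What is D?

4

The 8 variables draw from only 8 values {1, 2, 4, 5, 6, 7, 8, 9}, so each is used; only G can be 5, hence G = 5.
The 7 still-open variables draw from only 7 values {1, 2, 4, 6, 7, 8, 9}, so each is used; only F can be 7, hence F = 7.
Among the 6 still-open variables, 1 fits only H (and all 6 values in {1, 2, 4, 6, 8, 9} must be used), so H = 1.
Among the 5 still-open variables, 4 fits only D (and all 5 values in {2, 4, 6, 8, 9} must be used), so D = 4.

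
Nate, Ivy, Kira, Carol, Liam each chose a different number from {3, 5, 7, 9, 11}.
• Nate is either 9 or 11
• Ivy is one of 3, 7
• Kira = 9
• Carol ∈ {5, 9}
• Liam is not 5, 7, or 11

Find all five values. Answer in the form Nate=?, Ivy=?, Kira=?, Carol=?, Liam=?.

Kira's domain is down to {9}, so Kira = 9. Strike 9 from Nate, Carol, Liam.
Carol must be 5 (only option left).
Liam's domain is down to {3}, so Liam = 3. Remove 3 from Ivy.
That leaves Nate = 11.
Ivy has just one choice, so Ivy = 7.

Nate=11, Ivy=7, Kira=9, Carol=5, Liam=3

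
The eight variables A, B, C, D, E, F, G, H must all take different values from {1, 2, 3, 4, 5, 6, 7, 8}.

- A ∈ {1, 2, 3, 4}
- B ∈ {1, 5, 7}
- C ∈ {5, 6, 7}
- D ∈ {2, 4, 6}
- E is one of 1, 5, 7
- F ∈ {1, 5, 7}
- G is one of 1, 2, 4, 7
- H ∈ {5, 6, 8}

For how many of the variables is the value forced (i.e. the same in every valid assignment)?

3

The 8 variables draw from only 8 values {1, 2, 3, 4, 5, 6, 7, 8}, so each is used; only A can be 3, hence A = 3.
The 7 still-open variables together cover exactly {1, 2, 4, 5, 6, 7, 8} — 7 values for 7 variables — and 8 appears only in H's list, so H = 8.
B, E, F share exactly the 3 values {1, 5, 7}; by pigeonhole those values go to them, so strike 1, 5, 7 from C, G.
C must be 6 (only option left). Remove 6 from D.
Determined: A=3, C=6, H=8. The other variables each still have more than one consistent value. That makes 3.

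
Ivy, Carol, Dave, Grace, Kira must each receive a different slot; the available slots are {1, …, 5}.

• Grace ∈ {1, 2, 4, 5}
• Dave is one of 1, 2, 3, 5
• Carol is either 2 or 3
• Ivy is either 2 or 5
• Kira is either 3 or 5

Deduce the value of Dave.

The 5 variables together cover exactly {1, 2, 3, 4, 5} — 5 values for 5 variables — and 4 appears only in Grace's list, so Grace = 4.
The 4 still-open variables draw from only 4 values {1, 2, 3, 5}, so each is used; only Dave can be 1, hence Dave = 1.

1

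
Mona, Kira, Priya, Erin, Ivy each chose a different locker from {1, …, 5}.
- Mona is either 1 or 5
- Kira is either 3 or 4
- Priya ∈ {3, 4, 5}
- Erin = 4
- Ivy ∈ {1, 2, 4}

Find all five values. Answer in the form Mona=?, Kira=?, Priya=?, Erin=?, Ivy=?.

Mona=1, Kira=3, Priya=5, Erin=4, Ivy=2

Erin must be 4 (only option left). So Kira, Priya, Ivy can't be 4.
Kira must be 3 (only option left). Strike 3 from Priya.
Priya must be 5 (only option left). Remove 5 from Mona.
Mona's domain is down to {1}, so Mona = 1. Remove 1 from Ivy.
Ivy must be 2 (only option left).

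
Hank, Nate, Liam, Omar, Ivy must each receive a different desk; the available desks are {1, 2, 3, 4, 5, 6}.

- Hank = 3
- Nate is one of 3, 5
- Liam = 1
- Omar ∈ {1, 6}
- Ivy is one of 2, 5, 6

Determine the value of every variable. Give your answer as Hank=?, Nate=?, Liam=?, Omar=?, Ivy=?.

Hank has just one choice, so Hank = 3. Remove 3 from Nate.
That leaves Nate = 5. Eliminate 5 elsewhere: Ivy.
Liam has just one choice, so Liam = 1. So Omar can't be 1.
Omar must be 6 (only option left). Strike 6 from Ivy.
Ivy's domain is down to {2}, so Ivy = 2.

Hank=3, Nate=5, Liam=1, Omar=6, Ivy=2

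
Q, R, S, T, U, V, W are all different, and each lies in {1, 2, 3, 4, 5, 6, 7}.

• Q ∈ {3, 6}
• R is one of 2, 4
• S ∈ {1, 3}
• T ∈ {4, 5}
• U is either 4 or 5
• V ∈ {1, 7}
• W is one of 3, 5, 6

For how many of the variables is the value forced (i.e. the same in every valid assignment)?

3

The 7 variables draw from only 7 values {1, 2, 3, 4, 5, 6, 7}, so each is used; only R can be 2, hence R = 2.
Among the 6 still-open variables, 7 fits only V (and all 6 values in {1, 3, 4, 5, 6, 7} must be used), so V = 7.
The 5 still-open variables draw from only 5 values {1, 3, 4, 5, 6}, so each is used; only S can be 1, hence S = 1.
T and U between them cover only {4, 5} — a naked pair. Remove those values from W.
Determined: R=2, S=1, V=7. The other variables each still have more than one consistent value. That makes 3.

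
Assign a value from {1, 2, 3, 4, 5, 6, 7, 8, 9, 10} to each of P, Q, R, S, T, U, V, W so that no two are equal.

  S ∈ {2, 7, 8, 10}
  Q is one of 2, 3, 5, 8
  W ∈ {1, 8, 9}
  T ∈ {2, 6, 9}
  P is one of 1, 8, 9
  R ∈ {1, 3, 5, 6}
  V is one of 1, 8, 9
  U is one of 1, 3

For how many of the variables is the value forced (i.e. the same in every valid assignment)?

P, V, W share exactly the 3 values {1, 8, 9}; by pigeonhole those values go to them, so strike 1, 8, 9 from Q, R, S, T, U.
U must be 3 (only option left). So Q, R can't be 3.
Q, R, T share exactly the 3 values {2, 5, 6}; by pigeonhole those values go to them, so strike 2, 5, 6 from S.
Determined: U=3. The other variables each still have more than one consistent value. That makes 1.

1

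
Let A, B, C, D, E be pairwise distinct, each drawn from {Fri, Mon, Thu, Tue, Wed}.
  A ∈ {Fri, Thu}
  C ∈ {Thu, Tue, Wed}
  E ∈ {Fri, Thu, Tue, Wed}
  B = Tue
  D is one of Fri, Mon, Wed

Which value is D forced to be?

Mon

B's domain is down to {Tue}, so B = Tue. Remove Tue from C, E.
The 4 still-open variables draw from only 4 values {Fri, Mon, Thu, Wed}, so each is used; only D can be Mon, hence D = Mon.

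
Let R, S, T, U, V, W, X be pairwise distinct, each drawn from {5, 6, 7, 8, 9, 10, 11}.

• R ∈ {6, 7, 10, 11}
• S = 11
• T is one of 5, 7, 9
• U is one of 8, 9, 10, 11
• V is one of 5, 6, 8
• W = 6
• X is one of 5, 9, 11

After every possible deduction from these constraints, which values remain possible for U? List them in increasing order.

8, 9, 10

S's domain is down to {11}, so S = 11. Remove 11 from R, U, X.
W has just one choice, so W = 6. Remove 6 from R, V.
No further eliminations apply; U can still be any of 8, 9, 10.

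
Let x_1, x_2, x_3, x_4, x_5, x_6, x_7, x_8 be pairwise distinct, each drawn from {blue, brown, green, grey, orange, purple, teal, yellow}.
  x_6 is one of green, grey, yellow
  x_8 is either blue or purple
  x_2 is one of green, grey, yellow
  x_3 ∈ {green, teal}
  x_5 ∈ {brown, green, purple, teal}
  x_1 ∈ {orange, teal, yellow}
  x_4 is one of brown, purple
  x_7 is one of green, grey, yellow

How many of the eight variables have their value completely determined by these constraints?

3

The 8 variables together cover exactly {blue, brown, green, grey, orange, purple, teal, yellow} — 8 values for 8 variables — and blue appears only in x_8's list, so x_8 = blue.
Among the 7 still-open variables, orange fits only x_1 (and all 7 values in {brown, green, grey, orange, purple, teal, yellow} must be used), so x_1 = orange.
x_2, x_6, x_7 share exactly the 3 values {green, grey, yellow}; by pigeonhole those values go to them, so strike green, grey, yellow from x_3, x_5.
x_3's domain is down to {teal}, so x_3 = teal. Remove teal from x_5.
Determined: x_1=orange, x_3=teal, x_8=blue. The other variables each still have more than one consistent value. That makes 3.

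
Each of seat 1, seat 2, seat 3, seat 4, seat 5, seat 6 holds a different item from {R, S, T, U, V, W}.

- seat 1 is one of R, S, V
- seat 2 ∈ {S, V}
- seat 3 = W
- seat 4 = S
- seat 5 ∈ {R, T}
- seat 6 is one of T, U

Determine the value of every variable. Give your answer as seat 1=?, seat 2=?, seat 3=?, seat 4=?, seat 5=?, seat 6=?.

seat 1=R, seat 2=V, seat 3=W, seat 4=S, seat 5=T, seat 6=U

seat 3's domain is down to {W}, so seat 3 = W.
seat 4's domain is down to {S}, so seat 4 = S. Strike S from seat 1, seat 2.
seat 2 must be V (only option left). So seat 1 can't be V.
seat 1's domain is down to {R}, so seat 1 = R. Strike R from seat 5.
seat 5 must be T (only option left). Eliminate T elsewhere: seat 6.
seat 6's domain is down to {U}, so seat 6 = U.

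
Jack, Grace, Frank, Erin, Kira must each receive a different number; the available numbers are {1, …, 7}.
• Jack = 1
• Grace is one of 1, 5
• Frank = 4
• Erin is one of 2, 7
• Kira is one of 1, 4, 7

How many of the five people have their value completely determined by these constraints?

5

Jack must be 1 (only option left). So Grace, Kira can't be 1.
Grace's domain is down to {5}, so Grace = 5.
Frank has just one choice, so Frank = 4. So Kira can't be 4.
Kira's domain is down to {7}, so Kira = 7. Eliminate 7 elsewhere: Erin.
Erin's domain is down to {2}, so Erin = 2.
Every person is fixed: Jack=1, Grace=5, Frank=4, Erin=2, Kira=7. That makes 5.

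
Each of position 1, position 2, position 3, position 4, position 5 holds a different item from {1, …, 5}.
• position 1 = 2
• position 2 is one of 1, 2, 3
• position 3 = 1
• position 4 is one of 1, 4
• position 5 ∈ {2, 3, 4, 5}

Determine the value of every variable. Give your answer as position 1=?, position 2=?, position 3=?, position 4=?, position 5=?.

position 1=2, position 2=3, position 3=1, position 4=4, position 5=5

position 1 has just one choice, so position 1 = 2. Remove 2 from position 2, position 5.
position 3 has just one choice, so position 3 = 1. Strike 1 from position 2, position 4.
position 4's domain is down to {4}, so position 4 = 4. Eliminate 4 elsewhere: position 5.
That leaves position 2 = 3. So position 5 can't be 3.
position 5 must be 5 (only option left).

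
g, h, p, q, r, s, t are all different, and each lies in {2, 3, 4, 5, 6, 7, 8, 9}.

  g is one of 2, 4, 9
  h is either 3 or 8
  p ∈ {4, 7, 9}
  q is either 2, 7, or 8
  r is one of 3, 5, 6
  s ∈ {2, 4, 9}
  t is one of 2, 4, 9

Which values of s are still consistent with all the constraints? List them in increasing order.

2, 4, 9

The 3 variables g, s, t are confined to {2, 4, 9}, which locks those values in; drop them from p, q.
That leaves p = 7. So q can't be 7.
That leaves q = 8. Strike 8 from h.
h has just one choice, so h = 3. So r can't be 3.
No further eliminations apply; s can still be any of 2, 4, 9.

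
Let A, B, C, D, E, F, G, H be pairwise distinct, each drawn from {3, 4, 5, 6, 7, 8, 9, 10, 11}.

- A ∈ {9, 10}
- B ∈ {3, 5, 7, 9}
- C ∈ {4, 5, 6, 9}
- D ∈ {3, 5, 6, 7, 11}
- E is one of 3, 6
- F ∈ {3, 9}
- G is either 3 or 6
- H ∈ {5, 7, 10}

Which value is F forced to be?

9

Among the 8 variables, 4 fits only C (and all 8 values in {3, 4, 5, 6, 7, 9, 10, 11} must be used), so C = 4.
The 7 still-open variables together cover exactly {3, 5, 6, 7, 9, 10, 11} — 7 values for 7 variables — and 11 appears only in D's list, so D = 11.
E and G share exactly the 2 values {3, 6}; by pigeonhole those values go to them, so strike 3, 6 from B, F.
So F = 9.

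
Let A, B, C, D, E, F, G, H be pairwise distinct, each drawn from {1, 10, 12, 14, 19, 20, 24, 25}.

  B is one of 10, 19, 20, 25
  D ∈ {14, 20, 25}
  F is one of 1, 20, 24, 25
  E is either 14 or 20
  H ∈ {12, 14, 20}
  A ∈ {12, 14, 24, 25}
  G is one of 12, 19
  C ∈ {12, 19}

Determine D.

Among the 8 variables, 1 fits only F (and all 8 values in {1, 10, 12, 14, 19, 20, 24, 25} must be used), so F = 1.
The 7 still-open variables draw from only 7 values {10, 12, 14, 19, 20, 24, 25}, so each is used; only B can be 10, hence B = 10.
Among the 6 still-open variables, 24 fits only A (and all 6 values in {12, 14, 19, 20, 24, 25} must be used), so A = 24.
Among the 5 still-open variables, 25 fits only D (and all 5 values in {12, 14, 19, 20, 25} must be used), so D = 25.

25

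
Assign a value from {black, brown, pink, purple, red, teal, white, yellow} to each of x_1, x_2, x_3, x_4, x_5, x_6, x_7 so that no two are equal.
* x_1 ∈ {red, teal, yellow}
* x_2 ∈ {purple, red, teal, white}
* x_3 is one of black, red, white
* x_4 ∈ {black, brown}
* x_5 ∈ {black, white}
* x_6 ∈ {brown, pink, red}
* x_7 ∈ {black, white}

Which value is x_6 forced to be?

pink

x_5 and x_7 between them cover only {black, white} — a naked pair. Remove those values from x_2, x_3, x_4.
x_3 has just one choice, so x_3 = red. Remove red from x_1, x_2, x_6.
x_4 must be brown (only option left). Strike brown from x_6.
So x_6 = pink.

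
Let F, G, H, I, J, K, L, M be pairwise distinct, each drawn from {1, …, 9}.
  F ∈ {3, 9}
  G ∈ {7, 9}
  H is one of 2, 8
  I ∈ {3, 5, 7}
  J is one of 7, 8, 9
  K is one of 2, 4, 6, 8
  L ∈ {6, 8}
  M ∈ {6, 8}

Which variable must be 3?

The 8 variables together cover exactly {2, 3, 4, 5, 6, 7, 8, 9} — 8 values for 8 variables — and 4 appears only in K's list, so K = 4.
Among the 7 still-open variables, 2 fits only H (and all 7 values in {2, 3, 5, 6, 7, 8, 9} must be used), so H = 2.
The 6 still-open variables draw from only 6 values {3, 5, 6, 7, 8, 9}, so each is used; only I can be 5, hence I = 5.
The 5 still-open variables together cover exactly {3, 6, 7, 8, 9} — 5 values for 5 variables — and 3 appears only in F's list, so F = 3.

F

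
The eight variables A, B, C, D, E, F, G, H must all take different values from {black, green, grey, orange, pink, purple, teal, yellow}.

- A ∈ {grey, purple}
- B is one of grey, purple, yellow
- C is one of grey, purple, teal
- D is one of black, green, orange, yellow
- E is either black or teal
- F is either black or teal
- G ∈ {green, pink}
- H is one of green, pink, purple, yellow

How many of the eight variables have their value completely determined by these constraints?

Among the 8 variables, orange fits only D (and all 8 values in {black, green, grey, orange, pink, purple, teal, yellow} must be used), so D = orange.
E and F share exactly the 2 values {black, teal}; by pigeonhole those values go to them, so strike black, teal from C.
A and C between them cover only {grey, purple} — a naked pair. Remove those values from B, H.
B has just one choice, so B = yellow. Eliminate yellow elsewhere: H.
Determined: B=yellow, D=orange. The other variables each still have more than one consistent value. That makes 2.

2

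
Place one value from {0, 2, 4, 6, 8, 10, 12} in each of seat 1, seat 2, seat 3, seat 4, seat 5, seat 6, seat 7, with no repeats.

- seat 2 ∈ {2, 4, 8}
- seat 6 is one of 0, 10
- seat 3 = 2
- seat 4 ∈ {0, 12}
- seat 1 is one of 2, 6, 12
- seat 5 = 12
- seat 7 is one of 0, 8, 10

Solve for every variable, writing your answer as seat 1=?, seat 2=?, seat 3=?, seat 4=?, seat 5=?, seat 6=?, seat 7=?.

seat 1=6, seat 2=4, seat 3=2, seat 4=0, seat 5=12, seat 6=10, seat 7=8

seat 3's domain is down to {2}, so seat 3 = 2. Eliminate 2 elsewhere: seat 1, seat 2.
seat 5 has just one choice, so seat 5 = 12. Strike 12 from seat 1, seat 4.
seat 1's domain is down to {6}, so seat 1 = 6.
seat 4 must be 0 (only option left). Strike 0 from seat 6, seat 7.
seat 6 must be 10 (only option left). Strike 10 from seat 7.
That leaves seat 7 = 8. Remove 8 from seat 2.
seat 2's domain is down to {4}, so seat 2 = 4.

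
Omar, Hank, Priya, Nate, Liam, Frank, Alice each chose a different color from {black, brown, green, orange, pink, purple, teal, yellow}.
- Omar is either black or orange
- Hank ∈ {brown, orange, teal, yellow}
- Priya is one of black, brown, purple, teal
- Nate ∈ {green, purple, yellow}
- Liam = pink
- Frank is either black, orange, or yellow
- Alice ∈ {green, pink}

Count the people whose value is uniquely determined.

Liam's domain is down to {pink}, so Liam = pink. Strike pink from Alice.
Alice's domain is down to {green}, so Alice = green. Remove green from Nate.
Determined: Liam=pink, Alice=green. The other people each still have more than one consistent value. That makes 2.

2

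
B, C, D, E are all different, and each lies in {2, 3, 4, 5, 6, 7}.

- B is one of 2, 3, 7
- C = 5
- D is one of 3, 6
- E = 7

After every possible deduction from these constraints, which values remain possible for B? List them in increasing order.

2, 3

C must be 5 (only option left).
E's domain is down to {7}, so E = 7. So B can't be 7.
No further eliminations apply; B can still be any of 2, 3.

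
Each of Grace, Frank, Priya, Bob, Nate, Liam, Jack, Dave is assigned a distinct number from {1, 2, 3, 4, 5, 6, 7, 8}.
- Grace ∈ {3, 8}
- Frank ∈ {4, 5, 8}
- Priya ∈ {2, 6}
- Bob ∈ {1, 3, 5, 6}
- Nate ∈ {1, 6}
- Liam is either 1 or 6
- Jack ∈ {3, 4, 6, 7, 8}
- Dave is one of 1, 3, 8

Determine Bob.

5

The 8 variables draw from only 8 values {1, 2, 3, 4, 5, 6, 7, 8}, so each is used; only Priya can be 2, hence Priya = 2.
Among the 7 still-open variables, 7 fits only Jack (and all 7 values in {1, 3, 4, 5, 6, 7, 8} must be used), so Jack = 7.
The 6 still-open variables together cover exactly {1, 3, 4, 5, 6, 8} — 6 values for 6 variables — and 4 appears only in Frank's list, so Frank = 4.
The 5 still-open variables draw from only 5 values {1, 3, 5, 6, 8}, so each is used; only Bob can be 5, hence Bob = 5.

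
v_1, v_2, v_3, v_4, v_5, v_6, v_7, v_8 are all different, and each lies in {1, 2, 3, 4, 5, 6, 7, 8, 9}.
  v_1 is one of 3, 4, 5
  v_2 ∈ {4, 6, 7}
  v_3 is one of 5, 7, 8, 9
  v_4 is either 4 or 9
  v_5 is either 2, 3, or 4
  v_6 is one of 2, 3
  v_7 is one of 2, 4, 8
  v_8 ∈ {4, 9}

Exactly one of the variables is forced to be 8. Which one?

v_7

The 8 variables together cover exactly {2, 3, 4, 5, 6, 7, 8, 9} — 8 values for 8 variables — and 6 appears only in v_2's list, so v_2 = 6.
Among the 7 still-open variables, 7 fits only v_3 (and all 7 values in {2, 3, 4, 5, 7, 8, 9} must be used), so v_3 = 7.
The 6 still-open variables draw from only 6 values {2, 3, 4, 5, 8, 9}, so each is used; only v_1 can be 5, hence v_1 = 5.
Among the 5 still-open variables, 8 fits only v_7 (and all 5 values in {2, 3, 4, 8, 9} must be used), so v_7 = 8.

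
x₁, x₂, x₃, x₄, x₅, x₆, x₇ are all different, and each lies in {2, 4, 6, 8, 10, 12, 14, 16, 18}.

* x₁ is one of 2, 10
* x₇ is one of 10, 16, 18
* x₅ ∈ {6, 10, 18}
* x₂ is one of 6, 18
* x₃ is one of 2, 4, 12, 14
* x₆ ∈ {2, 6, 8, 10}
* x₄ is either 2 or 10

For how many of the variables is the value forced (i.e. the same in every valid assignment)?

2

x₁ and x₄ share exactly the 2 values {2, 10}; by pigeonhole those values go to them, so strike 2, 10 from x₃, x₅, x₆, x₇.
The 2 variables x₂ and x₅ are confined to {6, 18}, which locks those values in; drop them from x₆, x₇.
x₆'s domain is down to {8}, so x₆ = 8.
x₇'s domain is down to {16}, so x₇ = 16.
Determined: x₆=8, x₇=16. The other variables each still have more than one consistent value. That makes 2.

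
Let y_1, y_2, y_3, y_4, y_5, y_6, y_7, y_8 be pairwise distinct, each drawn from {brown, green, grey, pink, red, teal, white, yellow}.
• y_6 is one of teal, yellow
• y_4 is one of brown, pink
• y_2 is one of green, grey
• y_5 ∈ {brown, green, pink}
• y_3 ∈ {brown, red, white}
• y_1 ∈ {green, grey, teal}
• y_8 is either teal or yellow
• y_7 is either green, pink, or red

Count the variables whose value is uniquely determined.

2

Among the 8 variables, white fits only y_3 (and all 8 values in {brown, green, grey, pink, red, teal, white, yellow} must be used), so y_3 = white.
The 7 still-open variables draw from only 7 values {brown, green, grey, pink, red, teal, yellow}, so each is used; only y_7 can be red, hence y_7 = red.
The 2 variables y_6 and y_8 are confined to {teal, yellow}, which locks those values in; drop them from y_1.
y_1 and y_2 between them cover only {green, grey} — a naked pair. Remove those values from y_5.
Determined: y_3=white, y_7=red. The other variables each still have more than one consistent value. That makes 2.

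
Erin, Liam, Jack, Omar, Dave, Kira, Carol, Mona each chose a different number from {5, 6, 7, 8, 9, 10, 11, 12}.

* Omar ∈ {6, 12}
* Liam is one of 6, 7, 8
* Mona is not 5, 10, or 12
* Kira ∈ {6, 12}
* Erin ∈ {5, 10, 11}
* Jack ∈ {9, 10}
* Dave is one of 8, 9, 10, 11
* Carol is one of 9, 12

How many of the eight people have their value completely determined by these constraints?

Among the 8 variables, 5 fits only Erin (and all 8 values in {5, 6, 7, 8, 9, 10, 11, 12} must be used), so Erin = 5.
Omar and Kira share exactly the 2 values {6, 12}; by pigeonhole those values go to them, so strike 6, 12 from Liam, Carol, Mona.
Carol must be 9 (only option left). Eliminate 9 elsewhere: Jack, Dave, Mona.
Jack must be 10 (only option left). Strike 10 from Dave.
Determined: Erin=5, Jack=10, Carol=9. The other people each still have more than one consistent value. That makes 3.

3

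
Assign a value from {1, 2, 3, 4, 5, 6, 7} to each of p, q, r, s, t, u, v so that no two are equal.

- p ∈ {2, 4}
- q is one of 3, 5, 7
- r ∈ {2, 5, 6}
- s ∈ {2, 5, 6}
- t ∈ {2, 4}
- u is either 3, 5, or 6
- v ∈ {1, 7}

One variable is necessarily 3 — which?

u

Among the 7 variables, 1 fits only v (and all 7 values in {1, 2, 3, 4, 5, 6, 7} must be used), so v = 1.
The 6 still-open variables draw from only 6 values {2, 3, 4, 5, 6, 7}, so each is used; only q can be 7, hence q = 7.
Among the 5 still-open variables, 3 fits only u (and all 5 values in {2, 3, 4, 5, 6} must be used), so u = 3.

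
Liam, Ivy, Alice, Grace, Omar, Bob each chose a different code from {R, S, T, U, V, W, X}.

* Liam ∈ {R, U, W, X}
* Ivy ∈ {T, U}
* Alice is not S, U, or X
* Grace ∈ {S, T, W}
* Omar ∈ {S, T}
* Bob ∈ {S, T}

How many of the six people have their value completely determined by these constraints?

Omar and Bob between them cover only {S, T} — a naked pair. Remove those values from Ivy, Alice, Grace.
Ivy must be U (only option left). Eliminate U elsewhere: Liam.
That leaves Grace = W. Strike W from Liam, Alice.
Determined: Ivy=U, Grace=W. The other people each still have more than one consistent value. That makes 2.

2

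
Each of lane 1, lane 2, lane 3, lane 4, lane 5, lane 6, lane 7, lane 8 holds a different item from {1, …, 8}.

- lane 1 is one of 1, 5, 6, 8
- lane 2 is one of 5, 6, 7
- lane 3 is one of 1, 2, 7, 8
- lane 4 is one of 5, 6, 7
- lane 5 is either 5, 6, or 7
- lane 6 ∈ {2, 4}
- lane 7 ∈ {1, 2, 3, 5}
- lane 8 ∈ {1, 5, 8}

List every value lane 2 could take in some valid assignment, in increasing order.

5, 6, 7

Among the 8 variables, 3 fits only lane 7 (and all 8 values in {1, 2, 3, 4, 5, 6, 7, 8} must be used), so lane 7 = 3.
The 7 still-open variables draw from only 7 values {1, 2, 4, 5, 6, 7, 8}, so each is used; only lane 6 can be 4, hence lane 6 = 4.
The 6 still-open variables draw from only 6 values {1, 2, 5, 6, 7, 8}, so each is used; only lane 3 can be 2, hence lane 3 = 2.
The 3 variables lane 2, lane 4, lane 5 are confined to {5, 6, 7}, which locks those values in; drop them from lane 1, lane 8.
No further eliminations apply; lane 2 can still be any of 5, 6, 7.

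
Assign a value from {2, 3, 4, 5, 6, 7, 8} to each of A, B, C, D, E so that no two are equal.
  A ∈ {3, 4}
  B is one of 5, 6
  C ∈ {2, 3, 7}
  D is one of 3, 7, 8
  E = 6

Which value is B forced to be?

E has just one choice, so E = 6. Eliminate 6 elsewhere: B.
So B = 5.

5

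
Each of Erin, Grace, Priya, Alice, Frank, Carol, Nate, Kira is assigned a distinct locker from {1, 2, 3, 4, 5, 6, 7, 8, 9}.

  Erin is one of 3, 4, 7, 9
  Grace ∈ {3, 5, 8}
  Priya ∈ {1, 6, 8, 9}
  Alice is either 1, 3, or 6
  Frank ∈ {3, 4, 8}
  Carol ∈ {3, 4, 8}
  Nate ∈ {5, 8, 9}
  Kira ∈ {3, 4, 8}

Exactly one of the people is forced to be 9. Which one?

Among the 8 variables, 7 fits only Erin (and all 8 values in {1, 3, 4, 5, 6, 7, 8, 9} must be used), so Erin = 7.
Frank, Carol, Kira share exactly the 3 values {3, 4, 8}; by pigeonhole those values go to them, so strike 3, 4, 8 from Grace, Priya, Alice, Nate.
Grace has just one choice, so Grace = 5. So Nate can't be 5.
So 9 goes to Nate.

Nate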